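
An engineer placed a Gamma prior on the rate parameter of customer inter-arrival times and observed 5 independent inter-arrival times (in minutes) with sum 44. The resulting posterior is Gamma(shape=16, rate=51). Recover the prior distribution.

Gamma(shape=11, rate=7)

For an exponential likelihood with a Gamma(α, β) prior on the rate, n observations with total T give posterior Gamma(α+n, β+T).
So α = 16 − 5 = 11 and β = 51 − 44 = 7.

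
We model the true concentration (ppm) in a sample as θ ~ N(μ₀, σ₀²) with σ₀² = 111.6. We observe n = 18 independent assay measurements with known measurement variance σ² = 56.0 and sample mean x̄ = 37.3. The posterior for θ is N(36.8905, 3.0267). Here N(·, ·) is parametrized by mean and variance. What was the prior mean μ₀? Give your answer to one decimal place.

μ₀ = 22.2

The posterior mean is a precision-weighted average: μ_n = (τ₀μ₀ + τ_data·x̄)/(τ₀+τ_data), with τ₀=1/σ₀² and τ_data=n/σ².
Here τ₀ = 1/111.6 = 0.008961 and τ_data = 18/56.0 = 0.321429, so τ_n = 0.330390.
Rearranging for μ₀: μ₀ = (μ_n·τ_n − τ_data·x̄)/τ₀ = (36.8905·0.330390 − 0.321429·37.3) / 0.008961 = 0.198951/0.008961 ≈ 22.2.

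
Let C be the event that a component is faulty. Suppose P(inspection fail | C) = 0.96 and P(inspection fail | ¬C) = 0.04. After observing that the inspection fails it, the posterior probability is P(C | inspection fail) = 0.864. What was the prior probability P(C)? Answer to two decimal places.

Bayes' rule in odds form gives O(C|E) = O(C)·[P(E|C)/P(E|¬C)], hence O(C) = O(C|E)/LR.
Posterior odds = 0.864/(1−0.864) = 6.3529. LR = 0.96/0.04 = 24.0000.
Prior odds = 6.3529/24.0000 = 0.2647, so P(C) = 0.2647/(1+0.2647) ≈ 0.21.

P(C) = 0.21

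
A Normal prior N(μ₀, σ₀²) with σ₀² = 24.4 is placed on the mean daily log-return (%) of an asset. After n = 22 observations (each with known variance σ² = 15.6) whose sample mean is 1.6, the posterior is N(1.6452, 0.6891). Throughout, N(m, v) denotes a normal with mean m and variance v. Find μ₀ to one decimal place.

μ₀ = 3.2

With known observation variance, the Normal–Normal posterior has precision τ_n = τ₀ + n/σ² and mean μ_n = (τ₀μ₀ + (n/σ²)x̄)/τ_n.
Here τ₀ = 1/24.4 = 0.040984 and τ_data = 22/15.6 = 1.410256, so τ_n = 1.451240.
Rearranging for μ₀: μ₀ = (μ_n·τ_n − τ_data·x̄)/τ₀ = (1.6452·1.451240 − 1.410256·1.6) / 0.040984 = 0.131170/0.040984 ≈ 3.2.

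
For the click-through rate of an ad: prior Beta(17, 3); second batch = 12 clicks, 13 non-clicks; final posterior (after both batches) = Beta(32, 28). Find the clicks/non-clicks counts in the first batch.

3 clicks and 12 non-clicks

Sequential conjugate updates are equivalent to a single update on the pooled data, so total successes = posterior α − prior α and total failures = posterior β − prior β.
Total across both batches: 32−17=15 clicks, 28−3=25 non-clicks.
Subtract the second batch: 15−12=3 clicks and 25−13=12 non-clicks.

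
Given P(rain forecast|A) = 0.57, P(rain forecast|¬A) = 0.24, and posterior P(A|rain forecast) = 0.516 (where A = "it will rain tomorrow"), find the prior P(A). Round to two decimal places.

P(A) = 0.31

Bayes' rule in odds form gives O(A|E) = O(A)·[P(E|A)/P(E|¬A)], hence O(A) = O(A|E)/LR.
Posterior odds = 0.516/(1−0.516) = 1.0661. LR = 0.57/0.24 = 2.3750.
Prior odds = 1.0661/2.3750 = 0.4489, so P(A) = 0.4489/(1+0.4489) ≈ 0.31.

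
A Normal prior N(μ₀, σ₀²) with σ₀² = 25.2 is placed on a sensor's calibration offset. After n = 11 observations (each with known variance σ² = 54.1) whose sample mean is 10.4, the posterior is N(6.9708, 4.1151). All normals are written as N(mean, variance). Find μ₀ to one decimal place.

μ₀ = -10.6

With known observation variance, the Normal–Normal posterior has precision τ_n = τ₀ + n/σ² and mean μ_n = (τ₀μ₀ + (n/σ²)x̄)/τ_n.
Here τ₀ = 1/25.2 = 0.039683 and τ_data = 11/54.1 = 0.203327, so τ_n = 0.243010.
Rearranging for μ₀: μ₀ = (μ_n·τ_n − τ_data·x̄)/τ₀ = (6.9708·0.243010 − 0.203327·10.4) / 0.039683 = -0.420627/0.039683 ≈ -10.6.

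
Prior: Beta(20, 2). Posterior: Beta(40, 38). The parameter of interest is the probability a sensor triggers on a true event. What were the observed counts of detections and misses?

A Beta(α, β) prior with s successes and f failures in binomial data gives a Beta(α+s, β+f) posterior.
Match parameters: s=40−20=20, f=38−2=36.

20 detections and 36 misses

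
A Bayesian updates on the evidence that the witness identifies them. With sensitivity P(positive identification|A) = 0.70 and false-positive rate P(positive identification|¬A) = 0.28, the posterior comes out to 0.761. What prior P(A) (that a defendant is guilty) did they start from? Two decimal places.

P(A) = 0.56

In odds form, posterior odds = prior odds × likelihood ratio, so prior odds = posterior odds ÷ LR.
Posterior odds = 0.761/(1−0.761) = 3.1841. LR = 0.70/0.28 = 2.5000.
Prior odds = 3.1841/2.5000 = 1.2736, so P(A) = 1.2736/(1+1.2736) ≈ 0.56.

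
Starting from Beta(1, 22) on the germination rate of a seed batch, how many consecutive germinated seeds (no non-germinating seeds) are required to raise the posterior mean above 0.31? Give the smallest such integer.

k = 9

After k germinated seeds and 0 non-germinating seeds the posterior is Beta(1+k, 22), with mean (1+k)/(1+22+k).
Set (1+k)/(23+k) > 0.31 and solve: k > (0.31·23 − 1)/(1 − 0.31) = 8.884.
The smallest integer exceeding 8.884 is 9, and checking k=9: (10)/(32) = 0.3125 > 0.31.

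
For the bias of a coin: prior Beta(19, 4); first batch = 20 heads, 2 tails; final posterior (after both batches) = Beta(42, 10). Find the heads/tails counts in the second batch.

3 heads and 4 tails

Sequential conjugate updates are equivalent to a single update on the pooled data, so total successes = posterior α − prior α and total failures = posterior β − prior β.
Total across both batches: 42−19=23 heads, 10−4=6 tails.
Subtract the first batch: 23−20=3 heads and 6−2=4 tails.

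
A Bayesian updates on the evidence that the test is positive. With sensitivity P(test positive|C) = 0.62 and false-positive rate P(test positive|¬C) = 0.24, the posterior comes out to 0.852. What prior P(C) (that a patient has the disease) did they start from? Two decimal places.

In odds form, posterior odds = prior odds × likelihood ratio, so prior odds = posterior odds ÷ LR.
Posterior odds = 0.852/(1−0.852) = 5.7568. LR = 0.62/0.24 = 2.5833.
Prior odds = 5.7568/2.5833 = 2.2285, so P(C) = 2.2285/(1+2.2285) ≈ 0.69.

P(C) = 0.69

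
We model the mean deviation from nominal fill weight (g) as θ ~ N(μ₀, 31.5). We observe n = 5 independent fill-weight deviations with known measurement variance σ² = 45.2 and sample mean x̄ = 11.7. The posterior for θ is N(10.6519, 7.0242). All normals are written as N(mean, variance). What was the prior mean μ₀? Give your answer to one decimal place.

The posterior mean is a precision-weighted average: μ_n = (τ₀μ₀ + τ_data·x̄)/(τ₀+τ_data), with τ₀=1/σ₀² and τ_data=n/σ².
Here τ₀ = 1/31.5 = 0.031746 and τ_data = 5/45.2 = 0.110619, so τ_n = 0.142365.
Rearranging for μ₀: μ₀ = (μ_n·τ_n − τ_data·x̄)/τ₀ = (10.6519·0.142365 − 0.110619·11.7) / 0.031746 = 0.222215/0.031746 ≈ 7.0.

μ₀ = 7.0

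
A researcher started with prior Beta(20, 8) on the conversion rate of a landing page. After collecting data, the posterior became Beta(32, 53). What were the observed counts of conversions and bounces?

12 conversions and 45 bounces

A Beta(a, b) prior with s successes and f failures in binomial data gives a Beta(a+s, b+f) posterior.
So s = 32 − 20 = 12 and f = 53 − 8 = 45.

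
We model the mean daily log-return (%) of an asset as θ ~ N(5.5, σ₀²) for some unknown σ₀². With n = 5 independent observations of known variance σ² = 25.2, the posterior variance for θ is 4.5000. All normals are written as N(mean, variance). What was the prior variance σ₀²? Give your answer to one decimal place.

σ₀² = 42.0

Posterior precision equals prior precision plus data precision: 1/σ_n² = 1/σ₀² + n/σ².
So 1/σ₀² = 1/4.5000 − 5/25.2 = 0.222222 − 0.198413 = 0.023809.
Hence σ₀² = 1/0.023809 ≈ 42.0.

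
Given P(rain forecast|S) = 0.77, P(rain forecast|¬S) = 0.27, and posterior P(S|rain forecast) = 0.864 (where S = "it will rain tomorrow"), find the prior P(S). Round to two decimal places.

P(S) = 0.69

In odds form, posterior odds = prior odds × likelihood ratio, so prior odds = posterior odds ÷ LR.
Posterior odds = 0.864/(1−0.864) = 6.3529. LR = 0.77/0.27 = 2.8519.
Prior odds = 6.3529/2.8519 = 2.2276, so P(S) = 2.2276/(1+2.2276) ≈ 0.69.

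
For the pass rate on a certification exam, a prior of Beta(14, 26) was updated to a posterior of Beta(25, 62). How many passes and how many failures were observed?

Under Beta–binomial conjugacy the posterior parameters are (a+s, b+f).
Match parameters: s=25−14=11, f=62−26=36.

11 passes and 36 failures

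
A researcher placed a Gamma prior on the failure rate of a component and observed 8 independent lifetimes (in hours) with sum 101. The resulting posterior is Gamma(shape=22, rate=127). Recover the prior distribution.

Gamma(shape=14, rate=26)

Gamma–exponential conjugacy: posterior shape = α + n, posterior rate = β + Σtᵢ.
So α = 22 − 8 = 14 and β = 127 − 101 = 26.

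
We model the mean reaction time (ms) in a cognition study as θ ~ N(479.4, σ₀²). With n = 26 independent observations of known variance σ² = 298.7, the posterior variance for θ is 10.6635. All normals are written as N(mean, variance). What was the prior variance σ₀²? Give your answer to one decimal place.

For the Normal–Normal model with known σ², precisions add: τ_n = τ₀ + n/σ².
So 1/σ₀² = 1/10.6635 − 26/298.7 = 0.093778 − 0.087044 = 0.006734.
Hence σ₀² = 1/0.006734 ≈ 148.5.

σ₀² = 148.5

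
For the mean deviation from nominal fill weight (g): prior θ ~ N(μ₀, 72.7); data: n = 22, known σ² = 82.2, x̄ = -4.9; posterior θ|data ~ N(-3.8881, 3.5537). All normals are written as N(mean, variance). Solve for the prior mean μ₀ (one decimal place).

The posterior mean is a precision-weighted average: μ_n = (τ₀μ₀ + τ_data·x̄)/(τ₀+τ_data), with τ₀=1/σ₀² and τ_data=n/σ².
Here τ₀ = 1/72.7 = 0.013755 and τ_data = 22/82.2 = 0.267640, so τ_n = 0.281395.
Rearranging for μ₀: μ₀ = (μ_n·τ_n − τ_data·x̄)/τ₀ = (-3.8881·0.281395 − 0.267640·-4.9) / 0.013755 = 0.217344/0.013755 ≈ 15.8.

μ₀ = 15.8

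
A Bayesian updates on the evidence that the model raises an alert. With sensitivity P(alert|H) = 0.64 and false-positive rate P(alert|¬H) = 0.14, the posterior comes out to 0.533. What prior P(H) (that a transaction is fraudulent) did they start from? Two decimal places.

In odds form, posterior odds = prior odds × likelihood ratio, so prior odds = posterior odds ÷ LR.
Posterior odds = 0.533/(1−0.533) = 1.1413. LR = 0.64/0.14 = 4.5714.
Prior odds = 1.1413/4.5714 = 0.2497, so P(H) = 0.2497/(1+0.2497) ≈ 0.20.

P(H) = 0.20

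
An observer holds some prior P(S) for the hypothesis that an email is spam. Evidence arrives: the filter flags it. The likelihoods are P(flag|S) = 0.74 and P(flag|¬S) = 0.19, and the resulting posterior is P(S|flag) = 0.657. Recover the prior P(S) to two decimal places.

P(S) = 0.33

In odds form, posterior odds = prior odds × likelihood ratio, so prior odds = posterior odds ÷ LR.
Posterior odds = 0.657/(1−0.657) = 1.9155. LR = 0.74/0.19 = 3.8947.
Prior odds = 1.9155/3.8947 = 0.4918, so P(S) = 0.4918/(1+0.4918) ≈ 0.33.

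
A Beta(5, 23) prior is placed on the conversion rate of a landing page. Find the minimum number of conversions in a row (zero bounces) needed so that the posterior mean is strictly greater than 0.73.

k = 58

After k conversions and 0 bounces the posterior is Beta(5+k, 23), with mean (5+k)/(5+23+k).
Set (5+k)/(28+k) > 0.73 and solve: k > (0.73·28 − 5)/(1 − 0.73) = 57.185.
The smallest integer exceeding 57.185 is 58.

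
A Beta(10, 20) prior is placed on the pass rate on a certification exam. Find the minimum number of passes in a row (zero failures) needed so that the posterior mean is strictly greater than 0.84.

k = 96

After k passes and 0 failures the posterior is Beta(10+k, 20), with mean (10+k)/(10+20+k).
Set (10+k)/(30+k) > 0.84 and solve: k > (0.84·30 − 10)/(1 − 0.84) = 95.000.
The smallest integer exceeding 95.000 is 96, and checking k=96: (106)/(126) = 0.8413 > 0.84.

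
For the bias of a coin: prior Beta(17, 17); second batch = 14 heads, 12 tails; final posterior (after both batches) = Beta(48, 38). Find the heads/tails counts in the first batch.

Sequential conjugate updates are equivalent to a single update on the pooled data, so total successes = posterior α − prior α and total failures = posterior β − prior β.
Total across both batches: 48−17=31 heads, 38−17=21 tails.
Subtract the second batch: 31−14=17 heads and 21−12=9 tails.

17 heads and 9 tails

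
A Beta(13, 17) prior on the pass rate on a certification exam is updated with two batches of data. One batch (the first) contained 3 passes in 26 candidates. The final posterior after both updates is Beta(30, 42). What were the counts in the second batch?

Sequential conjugate updates are equivalent to a single update on the pooled data, so total successes = posterior α − prior α and total failures = posterior β − prior β.
Total across both batches: 30−13=17 passes, 42−17=25 failures.
Subtract the first batch: 17−3=14 passes and 25−23=2 failures.

14 passes and 2 failures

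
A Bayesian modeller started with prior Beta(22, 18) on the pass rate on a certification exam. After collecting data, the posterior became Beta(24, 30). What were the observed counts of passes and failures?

A Beta(a, b) prior with s successes and f failures in binomial data gives a Beta(a+s, b+f) posterior.
So s = 24 − 22 = 2 and f = 30 − 18 = 12.

2 passes and 12 failures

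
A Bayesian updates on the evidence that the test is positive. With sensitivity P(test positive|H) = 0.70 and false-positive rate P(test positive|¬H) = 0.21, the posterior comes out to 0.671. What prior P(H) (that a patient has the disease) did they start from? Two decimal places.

In odds form, posterior odds = prior odds × likelihood ratio, so prior odds = posterior odds ÷ LR.
Posterior odds = 0.671/(1−0.671) = 2.0395. LR = 0.70/0.21 = 3.3333.
Prior odds = 2.0395/3.3333 = 0.6119, so P(H) = 0.6119/(1+0.6119) ≈ 0.38.

P(H) = 0.38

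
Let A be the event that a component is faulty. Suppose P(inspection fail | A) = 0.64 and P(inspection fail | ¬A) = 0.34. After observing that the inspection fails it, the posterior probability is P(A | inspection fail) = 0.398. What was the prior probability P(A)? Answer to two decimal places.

P(A) = 0.26

In odds form, posterior odds = prior odds × likelihood ratio, so prior odds = posterior odds ÷ LR.
Posterior odds = 0.398/(1−0.398) = 0.6611. LR = 0.64/0.34 = 1.8824.
Prior odds = 0.6611/1.8824 = 0.3512, so P(A) = 0.3512/(1+0.3512) ≈ 0.26.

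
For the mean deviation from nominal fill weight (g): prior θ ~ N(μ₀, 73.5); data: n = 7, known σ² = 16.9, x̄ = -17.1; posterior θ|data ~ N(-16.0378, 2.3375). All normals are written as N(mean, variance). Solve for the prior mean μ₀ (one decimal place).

μ₀ = 16.3

With known observation variance, the Normal–Normal posterior has precision τ_n = τ₀ + n/σ² and mean μ_n = (τ₀μ₀ + (n/σ²)x̄)/τ_n.
Here τ₀ = 1/73.5 = 0.013605 and τ_data = 7/16.9 = 0.414201, so τ_n = 0.427806.
Rearranging for μ₀: μ₀ = (μ_n·τ_n − τ_data·x̄)/τ₀ = (-16.0378·0.427806 − 0.414201·-17.1) / 0.013605 = 0.221770/0.013605 ≈ 16.3.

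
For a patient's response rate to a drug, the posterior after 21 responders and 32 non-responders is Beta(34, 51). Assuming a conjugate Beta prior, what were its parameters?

Beta(13, 19)

Beta is conjugate to the binomial likelihood: posterior = Beta(a+s, b+f).
Subtract the data counts: 34−21=13, 51−32=19.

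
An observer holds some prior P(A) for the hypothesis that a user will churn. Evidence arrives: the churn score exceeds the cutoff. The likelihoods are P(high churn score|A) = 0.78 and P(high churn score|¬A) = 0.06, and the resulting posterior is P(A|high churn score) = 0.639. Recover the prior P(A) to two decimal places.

Bayes' rule in odds form gives O(A|E) = O(A)·[P(E|A)/P(E|¬A)], hence O(A) = O(A|E)/LR.
Posterior odds = 0.639/(1−0.639) = 1.7701. LR = 0.78/0.06 = 13.0000.
Prior odds = 1.7701/13.0000 = 0.1362, so P(A) = 0.1362/(1+0.1362) ≈ 0.12.

P(A) = 0.12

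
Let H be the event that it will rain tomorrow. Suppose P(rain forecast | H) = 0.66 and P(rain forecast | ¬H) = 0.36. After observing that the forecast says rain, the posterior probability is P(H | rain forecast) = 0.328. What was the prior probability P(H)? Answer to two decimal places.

In odds form, posterior odds = prior odds × likelihood ratio, so prior odds = posterior odds ÷ LR.
Posterior odds = 0.328/(1−0.328) = 0.4881. LR = 0.66/0.36 = 1.8333.
Prior odds = 0.4881/1.8333 = 0.2662, so P(H) = 0.2662/(1+0.2662) ≈ 0.21.

P(H) = 0.21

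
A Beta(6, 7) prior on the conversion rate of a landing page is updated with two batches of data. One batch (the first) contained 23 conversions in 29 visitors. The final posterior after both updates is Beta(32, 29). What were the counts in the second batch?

Sequential conjugate updates are equivalent to a single update on the pooled data, so total successes = posterior α − prior α and total failures = posterior β − prior β.
Total across both batches: 32−6=26 conversions, 29−7=22 bounces.
Subtract the first batch: 26−23=3 conversions and 22−6=16 bounces.

3 conversions and 16 bounces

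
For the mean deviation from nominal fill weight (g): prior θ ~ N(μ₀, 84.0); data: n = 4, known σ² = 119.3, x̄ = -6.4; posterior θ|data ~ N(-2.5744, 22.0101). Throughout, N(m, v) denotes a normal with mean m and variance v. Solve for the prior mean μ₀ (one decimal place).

With known observation variance, the Normal–Normal posterior has precision τ_n = τ₀ + n/σ² and mean μ_n = (τ₀μ₀ + (n/σ²)x̄)/τ_n.
Here τ₀ = 1/84.0 = 0.011905 and τ_data = 4/119.3 = 0.033529, so τ_n = 0.045434.
Rearranging for μ₀: μ₀ = (μ_n·τ_n − τ_data·x̄)/τ₀ = (-2.5744·0.045434 − 0.033529·-6.4) / 0.011905 = 0.097620/0.011905 ≈ 8.2.

μ₀ = 8.2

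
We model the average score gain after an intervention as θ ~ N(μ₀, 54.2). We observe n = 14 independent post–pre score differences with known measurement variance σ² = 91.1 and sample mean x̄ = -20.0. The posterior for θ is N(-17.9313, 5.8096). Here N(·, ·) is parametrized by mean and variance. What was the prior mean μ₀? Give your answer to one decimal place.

With known observation variance, the Normal–Normal posterior has precision τ_n = τ₀ + n/σ² and mean μ_n = (τ₀μ₀ + (n/σ²)x̄)/τ_n.
Here τ₀ = 1/54.2 = 0.018450 and τ_data = 14/91.1 = 0.153677, so τ_n = 0.172127.
Rearranging for μ₀: μ₀ = (μ_n·τ_n − τ_data·x̄)/τ₀ = (-17.9313·0.172127 − 0.153677·-20.0) / 0.018450 = -0.012921/0.018450 ≈ -0.7.

μ₀ = -0.7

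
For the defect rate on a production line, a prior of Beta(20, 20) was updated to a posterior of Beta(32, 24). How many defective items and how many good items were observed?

12 defective items and 4 good items

Under Beta–binomial conjugacy the posterior parameters are (a+s, b+f).
So s = 32 − 20 = 12 and f = 24 − 20 = 4.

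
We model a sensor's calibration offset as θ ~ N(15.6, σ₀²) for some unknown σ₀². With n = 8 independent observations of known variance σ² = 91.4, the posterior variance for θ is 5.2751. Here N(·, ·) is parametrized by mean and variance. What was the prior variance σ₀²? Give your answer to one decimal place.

Posterior precision equals prior precision plus data precision: 1/σ_n² = 1/σ₀² + n/σ².
So 1/σ₀² = 1/5.2751 − 8/91.4 = 0.189570 − 0.087527 = 0.102043.
Hence σ₀² = 1/0.102043 ≈ 9.8.

σ₀² = 9.8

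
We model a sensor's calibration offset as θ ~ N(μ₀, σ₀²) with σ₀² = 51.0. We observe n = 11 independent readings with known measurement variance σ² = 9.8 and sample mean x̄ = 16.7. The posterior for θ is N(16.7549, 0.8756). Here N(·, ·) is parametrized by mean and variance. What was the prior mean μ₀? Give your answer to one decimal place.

μ₀ = 19.9

With known observation variance, the Normal–Normal posterior has precision τ_n = τ₀ + n/σ² and mean μ_n = (τ₀μ₀ + (n/σ²)x̄)/τ_n.
Here τ₀ = 1/51.0 = 0.019608 and τ_data = 11/9.8 = 1.122449, so τ_n = 1.142057.
Rearranging for μ₀: μ₀ = (μ_n·τ_n − τ_data·x̄)/τ₀ = (16.7549·1.142057 − 1.122449·16.7) / 0.019608 = 0.390153/0.019608 ≈ 19.9.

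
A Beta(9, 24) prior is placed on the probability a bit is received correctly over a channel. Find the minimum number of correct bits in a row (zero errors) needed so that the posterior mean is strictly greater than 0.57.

k = 23

After k correct bits and 0 errors the posterior is Beta(9+k, 24), with mean (9+k)/(9+24+k).
Set (9+k)/(33+k) > 0.57 and solve: k > (0.57·33 − 9)/(1 − 0.57) = 22.814.
The smallest integer exceeding 22.814 is 23, and checking k=23: (32)/(56) = 0.5714 > 0.57.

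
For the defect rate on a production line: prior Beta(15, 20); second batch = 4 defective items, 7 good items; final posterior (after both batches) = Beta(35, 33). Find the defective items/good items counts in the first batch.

16 defective items and 6 good items

Because Beta–binomial updating is additive in the counts, the combined data contributed (α_post−α_prior, β_post−β_prior) successes and failures.
Total across both batches: 35−15=20 defective items, 33−20=13 good items.
Subtract the second batch: 20−4=16 defective items and 13−7=6 good items.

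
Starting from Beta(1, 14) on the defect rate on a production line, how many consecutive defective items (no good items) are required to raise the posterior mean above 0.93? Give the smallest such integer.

After k defective items and 0 good items the posterior is Beta(1+k, 14), with mean (1+k)/(1+14+k).
Set (1+k)/(15+k) > 0.93 and solve: k > (0.93·15 − 1)/(1 − 0.93) = 185.000.
The smallest integer exceeding 185.000 is 186.

k = 186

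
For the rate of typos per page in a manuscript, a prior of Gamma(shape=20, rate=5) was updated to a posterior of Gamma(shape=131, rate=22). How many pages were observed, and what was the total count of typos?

n = 17 pages with total 111 typos

Gamma–Poisson conjugacy: posterior shape = α + Σxᵢ, posterior rate = β + n.
Matching: Σxᵢ = 131 − 20 = 111 and n = 22 − 5 = 17.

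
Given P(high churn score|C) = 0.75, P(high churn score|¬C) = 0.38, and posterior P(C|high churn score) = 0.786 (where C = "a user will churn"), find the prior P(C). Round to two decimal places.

Bayes' rule in odds form gives O(C|E) = O(C)·[P(E|C)/P(E|¬C)], hence O(C) = O(C|E)/LR.
Posterior odds = 0.786/(1−0.786) = 3.6729. LR = 0.75/0.38 = 1.9737.
Prior odds = 3.6729/1.9737 = 1.8609, so P(C) = 1.8609/(1+1.8609) ≈ 0.65.

P(C) = 0.65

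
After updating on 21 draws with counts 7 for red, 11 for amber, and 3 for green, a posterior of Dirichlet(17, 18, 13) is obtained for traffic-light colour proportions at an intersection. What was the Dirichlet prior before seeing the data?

Dirichlet(10, 7, 10)

For a Dirichlet(α) prior with multinomial counts c, the posterior is Dirichlet(α + c) componentwise.
Subtract each count from the matching posterior parameter: 17−7=10, 18−11=7, 13−3=10.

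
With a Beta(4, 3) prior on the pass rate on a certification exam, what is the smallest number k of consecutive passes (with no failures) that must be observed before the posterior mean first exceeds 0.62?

k = 1

After k passes and 0 failures the posterior is Beta(4+k, 3), with mean (4+k)/(4+3+k).
Set (4+k)/(7+k) > 0.62 and solve: k > (0.62·7 − 4)/(1 − 0.62) = 0.895.
The smallest integer exceeding 0.895 is 1, and checking k=1: (5)/(8) = 0.6250 > 0.62.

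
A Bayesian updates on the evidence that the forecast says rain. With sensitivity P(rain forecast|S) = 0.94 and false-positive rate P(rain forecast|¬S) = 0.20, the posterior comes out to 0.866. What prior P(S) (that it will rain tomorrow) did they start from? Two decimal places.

In odds form, posterior odds = prior odds × likelihood ratio, so prior odds = posterior odds ÷ LR.
Posterior odds = 0.866/(1−0.866) = 6.4627. LR = 0.94/0.20 = 4.7000.
Prior odds = 6.4627/4.7000 = 1.3750, so P(S) = 1.3750/(1+1.3750) ≈ 0.58.

P(S) = 0.58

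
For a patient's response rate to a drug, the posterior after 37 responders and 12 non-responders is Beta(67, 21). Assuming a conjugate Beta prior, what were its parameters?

Beta(30, 9)

Beta is conjugate to the binomial likelihood: posterior = Beta(a+s, b+f).
Subtract the data counts: 67−37=30, 21−12=9.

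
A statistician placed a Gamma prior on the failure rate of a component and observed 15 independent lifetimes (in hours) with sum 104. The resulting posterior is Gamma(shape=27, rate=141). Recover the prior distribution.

For an exponential likelihood with a Gamma(α, β) prior on the rate, n observations with total T give posterior Gamma(α+n, β+T).
So α = 27 − 15 = 12 and β = 141 − 104 = 37.

Gamma(shape=12, rate=37)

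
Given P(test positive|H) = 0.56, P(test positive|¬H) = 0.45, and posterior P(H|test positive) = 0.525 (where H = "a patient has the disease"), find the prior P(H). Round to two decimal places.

In odds form, posterior odds = prior odds × likelihood ratio, so prior odds = posterior odds ÷ LR.
Posterior odds = 0.525/(1−0.525) = 1.1053. LR = 0.56/0.45 = 1.2444.
Prior odds = 1.1053/1.2444 = 0.8882, so P(H) = 0.8882/(1+0.8882) ≈ 0.47.

P(H) = 0.47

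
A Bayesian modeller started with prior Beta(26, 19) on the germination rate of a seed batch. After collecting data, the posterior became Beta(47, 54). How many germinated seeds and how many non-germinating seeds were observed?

21 germinated seeds and 35 non-germinating seeds

A Beta(a, b) prior with s successes and f failures in binomial data gives a Beta(a+s, b+f) posterior.
So s = 47 − 26 = 21 and f = 54 − 19 = 35.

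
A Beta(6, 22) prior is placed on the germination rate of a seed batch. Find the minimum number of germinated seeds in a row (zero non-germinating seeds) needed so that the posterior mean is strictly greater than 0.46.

k = 13

After k germinated seeds and 0 non-germinating seeds the posterior is Beta(6+k, 22), with mean (6+k)/(6+22+k).
Set (6+k)/(28+k) > 0.46 and solve: k > (0.46·28 − 6)/(1 − 0.46) = 12.741.
The smallest integer exceeding 12.741 is 13, and checking k=13: (19)/(41) = 0.4634 > 0.46.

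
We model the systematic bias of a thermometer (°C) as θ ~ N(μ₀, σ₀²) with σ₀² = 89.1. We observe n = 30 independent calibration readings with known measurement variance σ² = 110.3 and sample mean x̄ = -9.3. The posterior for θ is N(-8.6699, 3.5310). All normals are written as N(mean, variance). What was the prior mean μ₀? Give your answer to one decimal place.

μ₀ = 6.6

The posterior mean is a precision-weighted average: μ_n = (τ₀μ₀ + τ_data·x̄)/(τ₀+τ_data), with τ₀=1/σ₀² and τ_data=n/σ².
Here τ₀ = 1/89.1 = 0.011223 and τ_data = 30/110.3 = 0.271985, so τ_n = 0.283208.
Rearranging for μ₀: μ₀ = (μ_n·τ_n − τ_data·x̄)/τ₀ = (-8.6699·0.283208 − 0.271985·-9.3) / 0.011223 = 0.074075/0.011223 ≈ 6.6.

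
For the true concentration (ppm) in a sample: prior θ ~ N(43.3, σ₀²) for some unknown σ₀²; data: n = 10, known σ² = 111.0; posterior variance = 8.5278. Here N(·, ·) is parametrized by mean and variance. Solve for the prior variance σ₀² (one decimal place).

σ₀² = 36.8

Posterior precision equals prior precision plus data precision: 1/σ_n² = 1/σ₀² + n/σ².
So 1/σ₀² = 1/8.5278 − 10/111.0 = 0.117264 − 0.090090 = 0.027174.
Hence σ₀² = 1/0.027174 ≈ 36.8.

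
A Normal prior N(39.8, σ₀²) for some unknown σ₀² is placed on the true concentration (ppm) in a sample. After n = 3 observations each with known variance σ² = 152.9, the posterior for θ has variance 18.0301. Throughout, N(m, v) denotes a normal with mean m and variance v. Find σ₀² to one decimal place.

Posterior precision equals prior precision plus data precision: 1/σ_n² = 1/σ₀² + n/σ².
So 1/σ₀² = 1/18.0301 − 3/152.9 = 0.055463 − 0.019621 = 0.035842.
Hence σ₀² = 1/0.035842 ≈ 27.9.

σ₀² = 27.9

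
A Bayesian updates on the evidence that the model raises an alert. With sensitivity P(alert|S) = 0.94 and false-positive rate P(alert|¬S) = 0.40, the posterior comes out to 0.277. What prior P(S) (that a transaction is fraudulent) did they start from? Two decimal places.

Bayes' rule in odds form gives O(S|E) = O(S)·[P(E|S)/P(E|¬S)], hence O(S) = O(S|E)/LR.
Posterior odds = 0.277/(1−0.277) = 0.3831. LR = 0.94/0.40 = 2.3500.
Prior odds = 0.3831/2.3500 = 0.1630, so P(S) = 0.1630/(1+0.1630) ≈ 0.14.

P(S) = 0.14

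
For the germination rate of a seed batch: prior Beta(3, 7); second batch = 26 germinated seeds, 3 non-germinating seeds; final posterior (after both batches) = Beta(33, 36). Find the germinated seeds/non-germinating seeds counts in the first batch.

Sequential conjugate updates are equivalent to a single update on the pooled data, so total successes = posterior α − prior α and total failures = posterior β − prior β.
Total across both batches: 33−3=30 germinated seeds, 36−7=29 non-germinating seeds.
Subtract the second batch: 30−26=4 germinated seeds and 29−3=26 non-germinating seeds.

4 germinated seeds and 26 non-germinating seeds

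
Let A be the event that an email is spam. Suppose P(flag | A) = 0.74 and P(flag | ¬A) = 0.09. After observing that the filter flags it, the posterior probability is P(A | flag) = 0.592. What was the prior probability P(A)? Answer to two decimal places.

P(A) = 0.15

Bayes' rule in odds form gives O(A|E) = O(A)·[P(E|A)/P(E|¬A)], hence O(A) = O(A|E)/LR.
Posterior odds = 0.592/(1−0.592) = 1.4510. LR = 0.74/0.09 = 8.2222.
Prior odds = 1.4510/8.2222 = 0.1765, so P(A) = 0.1765/(1+0.1765) ≈ 0.15.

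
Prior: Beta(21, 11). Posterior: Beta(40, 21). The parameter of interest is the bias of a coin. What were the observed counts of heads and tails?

19 heads and 10 tails

Under Beta–binomial conjugacy the posterior parameters are (a+s, b+f).
So s = 40 − 21 = 19 and f = 21 − 11 = 10.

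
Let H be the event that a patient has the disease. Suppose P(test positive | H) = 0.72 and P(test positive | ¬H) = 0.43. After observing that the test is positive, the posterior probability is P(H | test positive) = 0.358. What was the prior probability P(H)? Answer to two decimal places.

P(H) = 0.25

Bayes' rule in odds form gives O(H|E) = O(H)·[P(E|H)/P(E|¬H)], hence O(H) = O(H|E)/LR.
Posterior odds = 0.358/(1−0.358) = 0.5576. LR = 0.72/0.43 = 1.6744.
Prior odds = 0.5576/1.6744 = 0.3330, so P(H) = 0.3330/(1+0.3330) ≈ 0.25.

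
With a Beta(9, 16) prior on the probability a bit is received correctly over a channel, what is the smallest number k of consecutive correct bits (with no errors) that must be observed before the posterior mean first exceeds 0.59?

After k correct bits and 0 errors the posterior is Beta(9+k, 16), with mean (9+k)/(9+16+k).
Set (9+k)/(25+k) > 0.59 and solve: k > (0.59·25 − 9)/(1 − 0.59) = 14.024.
The smallest integer exceeding 14.024 is 15, and checking k=15: (24)/(40) = 0.6000 > 0.59.

k = 15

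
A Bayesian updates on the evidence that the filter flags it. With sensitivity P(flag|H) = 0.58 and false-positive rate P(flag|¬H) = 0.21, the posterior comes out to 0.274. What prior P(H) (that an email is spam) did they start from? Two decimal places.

In odds form, posterior odds = prior odds × likelihood ratio, so prior odds = posterior odds ÷ LR.
Posterior odds = 0.274/(1−0.274) = 0.3774. LR = 0.58/0.21 = 2.7619.
Prior odds = 0.3774/2.7619 = 0.1366, so P(H) = 0.1366/(1+0.1366) ≈ 0.12.

P(H) = 0.12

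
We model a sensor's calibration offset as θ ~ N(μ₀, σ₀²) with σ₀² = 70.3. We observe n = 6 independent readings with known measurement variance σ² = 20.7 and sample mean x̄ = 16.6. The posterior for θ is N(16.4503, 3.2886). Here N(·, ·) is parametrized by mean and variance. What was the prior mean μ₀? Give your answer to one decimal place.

μ₀ = 13.4

With known observation variance, the Normal–Normal posterior has precision τ_n = τ₀ + n/σ² and mean μ_n = (τ₀μ₀ + (n/σ²)x̄)/τ_n.
Here τ₀ = 1/70.3 = 0.014225 and τ_data = 6/20.7 = 0.289855, so τ_n = 0.304080.
Rearranging for μ₀: μ₀ = (μ_n·τ_n − τ_data·x̄)/τ₀ = (16.4503·0.304080 − 0.289855·16.6) / 0.014225 = 0.190614/0.014225 ≈ 13.4.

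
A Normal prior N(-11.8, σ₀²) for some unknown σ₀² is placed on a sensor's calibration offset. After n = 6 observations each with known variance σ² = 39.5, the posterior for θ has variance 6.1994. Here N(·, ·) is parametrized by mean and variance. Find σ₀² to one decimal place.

σ₀² = 106.3

For the Normal–Normal model with known σ², precisions add: τ_n = τ₀ + n/σ².
So 1/σ₀² = 1/6.1994 − 6/39.5 = 0.161306 − 0.151899 = 0.009407.
Hence σ₀² = 1/0.009407 ≈ 106.3.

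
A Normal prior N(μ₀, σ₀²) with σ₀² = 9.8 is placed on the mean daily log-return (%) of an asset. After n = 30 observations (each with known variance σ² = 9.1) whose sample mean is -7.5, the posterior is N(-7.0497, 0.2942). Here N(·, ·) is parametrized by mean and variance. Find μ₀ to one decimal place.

The posterior mean is a precision-weighted average: μ_n = (τ₀μ₀ + τ_data·x̄)/(τ₀+τ_data), with τ₀=1/σ₀² and τ_data=n/σ².
Here τ₀ = 1/9.8 = 0.102041 and τ_data = 30/9.1 = 3.296703, so τ_n = 3.398744.
Rearranging for μ₀: μ₀ = (μ_n·τ_n − τ_data·x̄)/τ₀ = (-7.0497·3.398744 − 3.296703·-7.5) / 0.102041 = 0.765147/0.102041 ≈ 7.5.

μ₀ = 7.5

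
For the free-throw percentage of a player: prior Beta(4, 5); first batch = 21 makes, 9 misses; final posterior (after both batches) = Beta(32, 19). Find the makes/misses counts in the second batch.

Sequential conjugate updates are equivalent to a single update on the pooled data, so total successes = posterior α − prior α and total failures = posterior β − prior β.
Total across both batches: 32−4=28 makes, 19−5=14 misses.
Subtract the first batch: 28−21=7 makes and 14−9=5 misses.

7 makes and 5 misses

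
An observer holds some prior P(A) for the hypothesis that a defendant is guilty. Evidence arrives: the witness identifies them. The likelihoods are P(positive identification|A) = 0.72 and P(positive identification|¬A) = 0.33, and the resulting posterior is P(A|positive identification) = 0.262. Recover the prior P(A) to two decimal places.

In odds form, posterior odds = prior odds × likelihood ratio, so prior odds = posterior odds ÷ LR.
Posterior odds = 0.262/(1−0.262) = 0.3550. LR = 0.72/0.33 = 2.1818.
Prior odds = 0.3550/2.1818 = 0.1627, so P(A) = 0.1627/(1+0.1627) ≈ 0.14.

P(A) = 0.14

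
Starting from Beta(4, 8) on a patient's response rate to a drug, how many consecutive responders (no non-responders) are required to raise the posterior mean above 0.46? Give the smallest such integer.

k = 3

After k responders and 0 non-responders the posterior is Beta(4+k, 8), with mean (4+k)/(4+8+k).
Set (4+k)/(12+k) > 0.46 and solve: k > (0.46·12 − 4)/(1 − 0.46) = 2.815.
The smallest integer exceeding 2.815 is 3.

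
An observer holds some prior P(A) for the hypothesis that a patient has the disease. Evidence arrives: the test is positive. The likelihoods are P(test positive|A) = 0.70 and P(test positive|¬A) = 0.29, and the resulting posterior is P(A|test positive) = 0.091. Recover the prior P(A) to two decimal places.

P(A) = 0.04

In odds form, posterior odds = prior odds × likelihood ratio, so prior odds = posterior odds ÷ LR.
Posterior odds = 0.091/(1−0.091) = 0.1001. LR = 0.70/0.29 = 2.4138.
Prior odds = 0.1001/2.4138 = 0.0415, so P(A) = 0.0415/(1+0.0415) ≈ 0.04.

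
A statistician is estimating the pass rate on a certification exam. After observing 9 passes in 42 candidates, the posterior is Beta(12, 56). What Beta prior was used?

Beta is conjugate to the binomial likelihood: posterior = Beta(a+s, b+f).
Subtract the data counts: 12−9=3, 56−33=23.

Beta(3, 23)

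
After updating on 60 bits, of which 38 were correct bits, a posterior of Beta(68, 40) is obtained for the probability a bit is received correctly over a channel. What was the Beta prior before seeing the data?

Under Beta–binomial conjugacy the posterior parameters are (α+s, β+f).
Subtract the data counts: 68−38=30, 40−22=18.

Beta(30, 18)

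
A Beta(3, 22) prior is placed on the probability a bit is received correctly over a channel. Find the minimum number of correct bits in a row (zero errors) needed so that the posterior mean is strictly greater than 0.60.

After k correct bits and 0 errors the posterior is Beta(3+k, 22), with mean (3+k)/(3+22+k).
Set (3+k)/(25+k) > 0.60 and solve: k > (0.60·25 − 3)/(1 − 0.60) = 30.000.
The smallest integer exceeding 30.000 is 31, and checking k=31: (34)/(56) = 0.6071 > 0.60.

k = 31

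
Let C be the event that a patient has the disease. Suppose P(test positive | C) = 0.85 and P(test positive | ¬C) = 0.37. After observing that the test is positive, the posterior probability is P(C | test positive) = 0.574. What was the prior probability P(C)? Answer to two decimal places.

Bayes' rule in odds form gives O(C|E) = O(C)·[P(E|C)/P(E|¬C)], hence O(C) = O(C|E)/LR.
Posterior odds = 0.574/(1−0.574) = 1.3474. LR = 0.85/0.37 = 2.2973.
Prior odds = 1.3474/2.2973 = 0.5865, so P(C) = 0.5865/(1+0.5865) ≈ 0.37.

P(C) = 0.37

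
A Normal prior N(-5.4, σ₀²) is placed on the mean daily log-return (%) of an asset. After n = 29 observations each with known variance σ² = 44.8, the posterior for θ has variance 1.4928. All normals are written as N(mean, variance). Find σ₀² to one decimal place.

σ₀² = 44.3

For the Normal–Normal model with known σ², precisions add: τ_n = τ₀ + n/σ².
So 1/σ₀² = 1/1.4928 − 29/44.8 = 0.669882 − 0.647321 = 0.022561.
Hence σ₀² = 1/0.022561 ≈ 44.3.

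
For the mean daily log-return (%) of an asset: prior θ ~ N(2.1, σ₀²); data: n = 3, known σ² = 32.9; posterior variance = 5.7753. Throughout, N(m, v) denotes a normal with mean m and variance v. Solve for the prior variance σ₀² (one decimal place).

σ₀² = 12.2

Posterior precision equals prior precision plus data precision: 1/σ_n² = 1/σ₀² + n/σ².
So 1/σ₀² = 1/5.7753 − 3/32.9 = 0.173151 − 0.091185 = 0.081966.
Hence σ₀² = 1/0.081966 ≈ 12.2.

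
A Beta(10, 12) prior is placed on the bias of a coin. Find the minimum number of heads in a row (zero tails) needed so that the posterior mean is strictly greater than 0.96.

k = 279

After k heads and 0 tails the posterior is Beta(10+k, 12), with mean (10+k)/(10+12+k).
Set (10+k)/(22+k) > 0.96 and solve: k > (0.96·22 − 10)/(1 − 0.96) = 278.000.
The smallest integer exceeding 278.000 is 279.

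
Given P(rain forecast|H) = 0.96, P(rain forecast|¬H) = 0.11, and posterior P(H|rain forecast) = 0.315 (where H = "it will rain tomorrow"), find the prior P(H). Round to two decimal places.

P(H) = 0.05

In odds form, posterior odds = prior odds × likelihood ratio, so prior odds = posterior odds ÷ LR.
Posterior odds = 0.315/(1−0.315) = 0.4599. LR = 0.96/0.11 = 8.7273.
Prior odds = 0.4599/8.7273 = 0.0527, so P(H) = 0.0527/(1+0.0527) ≈ 0.05.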